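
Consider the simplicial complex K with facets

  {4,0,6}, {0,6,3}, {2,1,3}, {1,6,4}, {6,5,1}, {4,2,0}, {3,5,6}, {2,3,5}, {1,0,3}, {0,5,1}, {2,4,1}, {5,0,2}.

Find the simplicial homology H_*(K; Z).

H_0 ≅ Z,  H_1 ≅ Z/2,  H_2 = 0.

We work with the vertex ordering 0 < 1 < 2 < 3 < 4 < 5 < 6. The simplices of K, each written with vertices in increasing order, are:

  0-simplices (7): [0], [1], [2], [3], [4], [5], [6]
  1-simplices (18): [0,1], [0,2], [0,3], [0,4], [0,5], [0,6], [1,2], [1,3], [1,4], [1,5], [1,6], [2,3], [2,4], [2,5], [3,5], [3,6], [4,6], [5,6]
  2-simplices (12): [0,1,3], [0,1,5], [0,2,4], [0,2,5], [0,3,6], [0,4,6], [1,2,3], [1,2,4], [1,4,6], [1,5,6], [2,3,5], [3,5,6]

Hence C_0 ≅ Z^7, C_1 ≅ Z^18, C_2 ≅ Z^12.

Boundary ∂_1: C_1 → C_0 maps an edge to its endpoints' difference, ∂[p,q] = q − p. For instance
  ∂[3,5] = [5] − [3].
The 7×18 boundary matrix has rank 6 and Smith normal form diag(1,1,1,1,1,1).

Boundary ∂_2: C_2 → C_1 maps a triangle to the signed sum of its edges. For instance
  ∂[1,2,4] = [2,4] − [1,4] + [1,2],
  ∂[0,3,6] = [3,6] − [0,6] + [0,3].
As a 18×12 matrix over Z this has rank 12, with invariant factors (1,1,1,1,1,1,1,1,1,1,1,2).

Reading off H_k = ker ∂_k / im ∂_{k+1}:

  H_0: rank C_0 − rank ∂_1 = 7 − 6 = 1, and the invariant factors of ∂_1 are all 1, so H_0 = Z.
  H_1: rank ker ∂_1 − rank ∂_2 = (18 − 6) − 12 = 0, and ∂_2 has invariant factor 2 > 1, so H_1 = Z/2.
  H_2: rank ker ∂_2 − rank ∂_3 = (12 − 12) − 0 = 0, and there is no ∂_3, so H_2 = 0.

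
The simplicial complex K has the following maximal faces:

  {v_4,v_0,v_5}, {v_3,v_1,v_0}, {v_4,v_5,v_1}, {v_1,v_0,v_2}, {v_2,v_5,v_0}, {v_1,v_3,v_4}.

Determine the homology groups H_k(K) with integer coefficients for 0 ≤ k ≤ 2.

We work with the vertex ordering v_0 < v_1 < v_2 < v_3 < v_4 < v_5. The simplices of K, each written with vertices in increasing order, are:

  0-simplices (6): [v_0], [v_1], [v_2], [v_3], [v_4], [v_5]
  1-simplices (12): [v_0,v_1], [v_0,v_2], [v_0,v_3], [v_0,v_4], [v_0,v_5], [v_1,v_2], [v_1,v_3], [v_1,v_4], [v_1,v_5], [v_2,v_5], [v_3,v_4], [v_4,v_5]
  2-simplices (6): [v_0,v_1,v_2], [v_0,v_1,v_3], [v_0,v_2,v_5], [v_0,v_4,v_5], [v_1,v_3,v_4], [v_1,v_4,v_5]

Hence C_0 ≅ Z^6, C_1 ≅ Z^12, C_2 ≅ Z^6.

∂_1: C_1 → C_0 is given by ∂[p,q] = [q] − [p]. For instance
  ∂[v_0,v_5] = [v_5] − [v_0].
The resulting 6×12 matrix has rank 5, and its Smith normal form has invariant factors (1,1,1,1,1).

Boundary ∂_2: C_2 → C_1 sends each 2-simplex [p,q,r] to [q,r] − [p,r] + [p,q]. For instance
  ∂[v_1,v_3,v_4] = [v_3,v_4] − [v_1,v_4] + [v_1,v_3],
  ∂[v_0,v_1,v_3] = [v_1,v_3] − [v_0,v_3] + [v_0,v_1].
The resulting 12×6 matrix has rank 6, and its Smith normal form has invariant factors (1,1,1,1,1,1).

Computing H_k = (kernel of ∂_k) / (image of ∂_{k+1}):

  H_0: rank C_0 − rank ∂_1 = 6 − 5 = 1, and the invariant factors of ∂_1 are all 1, so H_0 ≅ Z.
  H_1: rank ker ∂_1 − rank ∂_2 = (12 − 5) − 6 = 1, and the invariant factors of ∂_2 are all 1, so H_1 ≅ Z.
  H_2: rank ker ∂_2 − rank ∂_3 = (6 − 6) − 0 = 0, and there is no ∂_3, so H_2 ≅ 0.

H_0 ≅ Z,  H_1 ≅ Z,  H_2 = 0.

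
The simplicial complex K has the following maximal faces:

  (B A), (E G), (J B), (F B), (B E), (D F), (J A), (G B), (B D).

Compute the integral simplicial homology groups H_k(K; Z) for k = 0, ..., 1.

H_0 = Z,  H_1 = Z^3.

Order the vertices as A < B < D < E < F < G < J. Listing each simplex with vertices in this order, K has dimension 1 with simplices:

  0-simplices (7): A, B, D, E, F, G, J
  1-simplices (9): AB, AJ, BD, BE, BF, BG, BJ, DF, EG

so the chain groups are C_0 ≅ Z^7, C_1 ≅ Z^9.

The boundary map ∂_1: C_1 → C_0 maps an edge to its endpoints' difference, ∂[p,q] = q − p. For instance
  ∂BG = G − B.
This gives a 7×9 integer matrix of rank 6; reducing to Smith normal form yields diagonal entries (1,1,1,1,1,1).

Computing H_k = (kernel of ∂_k) / (image of ∂_{k+1}):

  H_0: rank C_0 − rank ∂_1 = 7 − 6 = 1, and the invariant factors of ∂_1 are all 1, so H_0 = Z.
  H_1: rank ker ∂_1 − rank ∂_2 = (9 − 6) − 0 = 3, and there is no ∂_2, so H_1 = Z^3.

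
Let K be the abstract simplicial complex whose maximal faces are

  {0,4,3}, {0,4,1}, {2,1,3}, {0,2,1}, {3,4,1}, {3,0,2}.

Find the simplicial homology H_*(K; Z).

H_0 ≅ Z,  H_1 = 0,  H_2 ≅ Z.

Fix the vertex order 0 < 1 < 2 < 3 < 4 and write every simplex with vertices in increasing order. Then dim K = 2 and the simplices of K are:

  0-simplices (5): [0], [1], [2], [3], [4]
  1-simplices (9): [0,1], [0,2], [0,3], [0,4], [1,2], [1,3], [1,4], [2,3], [3,4]
  2-simplices (6): [0,1,2], [0,1,4], [0,2,3], [0,3,4], [1,2,3], [1,3,4]

so the chain groups are C_0 ≅ Z^5, C_1 ≅ Z^9, C_2 ≅ Z^6.

Boundary ∂_1: C_1 → C_0 maps an edge to its endpoints' difference, ∂[p,q] = q − p. For instance
  ∂[0,3] = [3] − [0].
The 5×9 boundary matrix has rank 4 and Smith normal form diag(1,1,1,1).

∂_2: C_2 → C_1 maps a triangle to the signed sum of its edges. For instance
  ∂[0,1,2] = [1,2] − [0,2] + [0,1],
  ∂[1,3,4] = [3,4] − [1,4] + [1,3].
The 9×6 boundary matrix has rank 5 and Smith normal form diag(1,1,1,1,1).

Now H_k = ker ∂_k / im ∂_{k+1}, so:

  H_0: rank C_0 − rank ∂_1 = 5 − 4 = 1, and the invariant factors of ∂_1 are all 1, so H_0 ≅ Z.
  H_1: rank ker ∂_1 − rank ∂_2 = (9 − 4) − 5 = 0, and the invariant factors of ∂_2 are all 1, so H_1 ≅ 0.
  H_2: rank ker ∂_2 − rank ∂_3 = (6 − 5) − 0 = 1, and there is no ∂_3, so H_2 ≅ Z.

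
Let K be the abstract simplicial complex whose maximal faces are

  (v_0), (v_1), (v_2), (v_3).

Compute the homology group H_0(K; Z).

Take the total order v_0 < v_1 < v_2 < v_3 on the vertex set. Then K (dimension 0) consists of the simplices:

  0-simplices (4): [v_0], [v_1], [v_2], [v_3]

Hence C_0 ≅ Z^4.

Now H_k = ker ∂_k / im ∂_{k+1}, so:

  H_0: rank C_0 − rank ∂_1 = 4 − 0 = 4, and there is no ∂_1, so H_0 ≅ Z^4.

H_0 ≅ Z^4.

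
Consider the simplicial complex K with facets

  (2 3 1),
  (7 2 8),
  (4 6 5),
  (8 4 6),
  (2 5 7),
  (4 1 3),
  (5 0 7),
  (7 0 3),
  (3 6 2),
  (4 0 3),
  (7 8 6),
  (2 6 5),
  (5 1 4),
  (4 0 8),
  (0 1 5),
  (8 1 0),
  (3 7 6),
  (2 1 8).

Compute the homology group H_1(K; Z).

H_1 ≅ Z ⊕ Z/2.

Fix the vertex order 0 < 1 < 2 < 3 < 4 < 5 < 6 < 7 < 8 and write every simplex with vertices in increasing order. Then dim K = 2 and the simplices of K are:

  0-simplices (9): [0], [1], [2], [3], [4], [5], [6], [7], [8]
  1-simplices (27): (27 of them)
  2-simplices (18): [0,1,5], [0,1,8], [0,3,4], [0,3,7], [0,4,8], [0,5,7], [1,2,3], [1,2,8], [1,3,4], [1,4,5], [2,3,6], [2,5,6], [2,5,7], [2,7,8], [3,6,7], [4,5,6], [4,6,8], [6,7,8]

so the chain groups are C_0 ≅ Z^9, C_1 ≅ Z^27, C_2 ≅ Z^18.

∂_1: C_1 → C_0 maps an edge to its endpoints' difference, ∂[p,q] = q − p.
The 9×27 boundary matrix has rank 8 and Smith normal form diag(1,1,1,1,1,1,1,1).

∂_2: C_2 → C_1 maps a triangle to the signed sum of its edges. For instance
  ∂[0,1,8] = [1,8] − [0,8] + [0,1],
  ∂[1,2,8] = [2,8] − [1,8] + [1,2].
The 27×18 boundary matrix has rank 18 and Smith normal form diag(1,1,1,1,1,1,1,1,1,1,1,1,1,1,1,1,1,2).

Reading off H_k = ker ∂_k / im ∂_{k+1}:

  H_1: rank ker ∂_1 − rank ∂_2 = (27 − 8) − 18 = 1, and ∂_2 has invariant factor 2 > 1, so H_1 ≅ Z ⊕ Z/2.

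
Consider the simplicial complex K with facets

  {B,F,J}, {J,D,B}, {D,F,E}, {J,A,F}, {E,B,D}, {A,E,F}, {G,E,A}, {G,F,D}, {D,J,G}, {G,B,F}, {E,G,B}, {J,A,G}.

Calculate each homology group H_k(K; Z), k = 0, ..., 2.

H_0 = Z,  H_1 = Z/2,  H_2 = 0.

Fix the vertex order A < B < D < E < F < G < J and write every simplex with vertices in increasing order. Then dim K = 2 and the simplices of K are:

  0-simplices (7): A, B, D, E, F, G, J
  1-simplices (18): AE, AF, AG, AJ, BD, BE, BF, BG, BJ, DE, DF, DG, DJ, EF, EG, FG, FJ, GJ
  2-simplices (12): AEF, AEG, AFJ, AGJ, BDE, BDJ, BEG, BFG, BFJ, DEF, DFG, DGJ

giving chain groups C_0 ≅ Z^7, C_1 ≅ Z^18, C_2 ≅ Z^12.

∂_1: C_1 → C_0 sends each edge [p,q] (with p < q) to q − p.
The 7×18 boundary matrix has rank 6 and Smith normal form diag(1,1,1,1,1,1).

∂_2: C_2 → C_1 maps a triangle to the signed sum of its edges. For instance
  ∂BEG = EG − BG + BE,
  ∂AEG = EG − AG + AE.
As a 18×12 matrix over Z this has rank 12, with invariant factors (1,1,1,1,1,1,1,1,1,1,1,2).

Reading off H_k = ker ∂_k / im ∂_{k+1}:

  H_0: rank C_0 − rank ∂_1 = 7 − 6 = 1, and the invariant factors of ∂_1 are all 1, so H_0 = Z.
  H_1: rank ker ∂_1 − rank ∂_2 = (18 − 6) − 12 = 0, and ∂_2 has invariant factor 2 > 1, so H_1 = Z/2.
  H_2: rank ker ∂_2 − rank ∂_3 = (12 − 12) − 0 = 0, and there is no ∂_3, so H_2 = 0.

As a check, the Euler characteristic is 7 − 18 + 12 = 1, which agrees with 1 − 0 + 0 = 1.
(K is a triangulation of the real projective plane RP^2.)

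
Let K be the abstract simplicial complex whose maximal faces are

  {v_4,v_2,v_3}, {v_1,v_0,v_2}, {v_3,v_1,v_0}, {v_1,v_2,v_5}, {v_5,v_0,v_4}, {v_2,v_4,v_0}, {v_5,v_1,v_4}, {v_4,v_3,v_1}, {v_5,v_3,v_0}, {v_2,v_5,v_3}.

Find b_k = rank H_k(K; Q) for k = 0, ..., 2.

Fix the vertex order v_0 < v_1 < v_2 < v_3 < v_4 < v_5 and write every simplex with vertices in increasing order. Then dim K = 2 and the simplices of K are:

  0-simplices (6): [v_0], [v_1], [v_2], [v_3], [v_4], [v_5]
  1-simplices (15): (15 of them)
  2-simplices (10): [v_0,v_1,v_2], [v_0,v_1,v_3], [v_0,v_2,v_4], [v_0,v_3,v_5], [v_0,v_4,v_5], [v_1,v_2,v_5], [v_1,v_3,v_4], [v_1,v_4,v_5], [v_2,v_3,v_4], [v_2,v_3,v_5]

Hence C_0 ≅ Z^6, C_1 ≅ Z^15, C_2 ≅ Z^10.

∂_1: C_1 → C_0 is given by ∂[p,q] = [q] − [p].
The resulting 6×15 matrix has rank 5, and its Smith normal form has invariant factors (1,1,1,1,1).

Boundary ∂_2: C_2 → C_1 maps a triangle to the signed sum of its edges. For instance
  ∂[v_0,v_3,v_5] = [v_3,v_5] − [v_0,v_5] + [v_0,v_3],
  ∂[v_2,v_3,v_4] = [v_3,v_4] − [v_2,v_4] + [v_2,v_3].
The 15×10 boundary matrix has rank 10 and Smith normal form diag(1,1,1,1,1,1,1,1,1,2).

From H_k ≅ ker(∂_k) / im(∂_{k+1}) we obtain:

  H_0: rank C_0 − rank ∂_1 = 6 − 5 = 1, and the invariant factors of ∂_1 are all 1, so H_0 ≅ Z.
  H_1: rank ker ∂_1 − rank ∂_2 = (15 − 5) − 10 = 0, and ∂_2 has invariant factor 2 > 1, so H_1 ≅ Z/2.
  H_2: rank ker ∂_2 − rank ∂_3 = (10 − 10) − 0 = 0, and there is no ∂_3, so H_2 ≅ 0.

As a check, the Euler characteristic is 6 − 15 + 10 = 1, which agrees with 1 − 0 + 0 = 1.

Hence the Betti numbers are b_0 = 1, b_1 = 0, b_2 = 0.

b_0 = 1, b_1 = 0, b_2 = 0.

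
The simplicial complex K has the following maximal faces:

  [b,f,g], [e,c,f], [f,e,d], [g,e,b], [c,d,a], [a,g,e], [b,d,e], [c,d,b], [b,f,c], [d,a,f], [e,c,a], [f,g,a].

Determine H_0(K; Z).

Take the total order a < b < c < d < e < f < g on the vertex set. Then K (dimension 2) consists of the simplices:

  0-simplices (7): a, b, c, d, e, f, g
  1-simplices (18): ac, ad, ae, af, ag, bc, bd, be, bf, bg, cd, ce, cf, de, df, ef, eg, fg
  2-simplices (12): acd, ace, adf, aeg, afg, bcd, bcf, bde, beg, bfg, cef, def

Hence C_0 ≅ Z^7, C_1 ≅ Z^18, C_2 ≅ Z^12.

∂_1: C_1 → C_0 is given by ∂[p,q] = [q] − [p]. For instance
  ∂bf = f − b.
As a 7×18 matrix over Z this has rank 6, with invariant factors (1,1,1,1,1,1).

The boundary map ∂_2: C_2 → C_1 maps a triangle to the signed sum of its edges. For instance
  ∂cef = ef − cf + ce,
  ∂bcd = cd − bd + bc.
The resulting 18×12 matrix has rank 12, and its Smith normal form has invariant factors (1,1,1,1,1,1,1,1,1,1,1,2).

Reading off H_k = ker ∂_k / im ∂_{k+1}:

  H_0: rank C_0 − rank ∂_1 = 7 − 6 = 1, and the invariant factors of ∂_1 are all 1, so H_0 ≅ Z.

H_0 ≅ Z.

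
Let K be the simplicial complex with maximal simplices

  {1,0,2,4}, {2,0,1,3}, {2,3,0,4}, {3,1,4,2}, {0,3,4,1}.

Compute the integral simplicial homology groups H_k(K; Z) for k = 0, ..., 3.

Take the total order 0 < 1 < 2 < 3 < 4 on the vertex set. Then K (dimension 3) consists of the simplices:

  0-simplices (5): [0], [1], [2], [3], [4]
  1-simplices (10): [0,1], [0,2], [0,3], [0,4], [1,2], [1,3], [1,4], [2,3], [2,4], [3,4]
  2-simplices (10): [0,1,2], [0,1,3], [0,1,4], [0,2,3], [0,2,4], [0,3,4], [1,2,3], [1,2,4], [1,3,4], [2,3,4]
  3-simplices (5): [0,1,2,3], [0,1,2,4], [0,1,3,4], [0,2,3,4], [1,2,3,4]

Hence C_0 ≅ Z^5, C_1 ≅ Z^10, C_2 ≅ Z^10, C_3 ≅ Z^5.

∂_1: C_1 → C_0 maps an edge to its endpoints' difference, ∂[p,q] = q − p.
This gives a 5×10 integer matrix of rank 4; reducing to Smith normal form yields diagonal entries (1,1,1,1).

∂_2: C_2 → C_1 maps a triangle to the signed sum of its edges. For instance
  ∂[0,2,3] = [2,3] − [0,3] + [0,2],
  ∂[1,2,4] = [2,4] − [1,4] + [1,2].
The resulting 10×10 matrix has rank 6, and its Smith normal form has invariant factors (1,1,1,1,1,1).

∂_3: C_3 → C_2 sends each 3-simplex σ to the alternating sum Σ_i (−1)^i (σ with its i-th vertex removed). For instance
  ∂[1,2,3,4] = [2,3,4] − [1,3,4] + [1,2,4] − [1,2,3],
  ∂[0,1,3,4] = [1,3,4] − [0,3,4] + [0,1,4] − [0,1,3].
This gives a 10×5 integer matrix of rank 4; reducing to Smith normal form yields diagonal entries (1,1,1,1).

From H_k ≅ ker(∂_k) / im(∂_{k+1}) we obtain:

  H_0: rank C_0 − rank ∂_1 = 5 − 4 = 1, and the invariant factors of ∂_1 are all 1, so H_0 = Z.
  H_1: rank ker ∂_1 − rank ∂_2 = (10 − 4) − 6 = 0, and the invariant factors of ∂_2 are all 1, so H_1 = 0.
  H_2: rank ker ∂_2 − rank ∂_3 = (10 − 6) − 4 = 0, and the invariant factors of ∂_3 are all 1, so H_2 = 0.
  H_3: rank ker ∂_3 − rank ∂_4 = (5 − 4) − 0 = 1, and there is no ∂_4, so H_3 = Z.

As a check, the Euler characteristic is 5 − 10 + 10 − 5 = 0, which agrees with 1 − 0 + 0 − 1 = 0.

H_0 ≅ Z,  H_1 = 0,  H_2 = 0,  H_3 ≅ Z.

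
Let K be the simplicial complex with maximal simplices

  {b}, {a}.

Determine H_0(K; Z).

We work with the vertex ordering a < b. The simplices of K, each written with vertices in increasing order, are:

  0-simplices (2): a, b

Hence C_0 ≅ Z^2.

Now H_k = ker ∂_k / im ∂_{k+1}, so:

  H_0: rank C_0 − rank ∂_1 = 2 − 0 = 2, and there is no ∂_1, so H_0 = Z^2.

(K is a triangulation of a set of 2 points.)

H_0 = Z^2.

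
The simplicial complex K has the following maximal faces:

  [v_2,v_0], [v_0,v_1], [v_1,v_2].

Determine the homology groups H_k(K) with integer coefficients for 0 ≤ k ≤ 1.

H_0 ≅ Z,  H_1 ≅ Z.

K has 3 vertices, 3 edges.
rank ∂_0 = 0, rank ∂_1 = 2 ⇒ b_0 = 3 − 0 − 2 = 1; all invariant factors of ∂_1 are 1 so no torsion. So H_0 = Z.
rank ∂_1 = 2, rank ∂_2 = 0 ⇒ b_1 = 3 − 2 − 0 = 1. So H_1 = Z.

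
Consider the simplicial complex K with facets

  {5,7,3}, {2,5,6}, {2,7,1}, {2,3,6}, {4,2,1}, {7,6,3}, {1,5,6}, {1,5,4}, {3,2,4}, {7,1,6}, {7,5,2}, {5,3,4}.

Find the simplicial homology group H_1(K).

H_1 ≅ Z_2.

We work with the vertex ordering 1 < 2 < 3 < 4 < 5 < 6 < 7. The simplices of K, each written with vertices in increasing order, are:

  0-simplices (7): [1], [2], [3], [4], [5], [6], [7]
  1-simplices (18): [1,2], [1,4], [1,5], [1,6], [1,7], [2,3], [2,4], [2,5], [2,6], [2,7], [3,4], [3,5], [3,6], [3,7], [4,5], [5,6], [5,7], [6,7]
  2-simplices (12): [1,2,4], [1,2,7], [1,4,5], [1,5,6], [1,6,7], [2,3,4], [2,3,6], [2,5,6], [2,5,7], [3,4,5], [3,5,7], [3,6,7]

giving chain groups C_0 ≅ Z^7, C_1 ≅ Z^18, C_2 ≅ Z^12.

Boundary ∂_1: C_1 → C_0 sends each edge [p,q] (with p < q) to q − p. For instance
  ∂[5,6] = [6] − [5].
This gives a 7×18 integer matrix of rank 6; reducing to Smith normal form yields diagonal entries (1,1,1,1,1,1).

∂_2: C_2 → C_1 acts by ∂[p,q,r] = [q,r] − [p,r] + [p,q]. For instance
  ∂[2,3,4] = [3,4] − [2,4] + [2,3],
  ∂[2,5,7] = [5,7] − [2,7] + [2,5].
This gives a 18×12 integer matrix of rank 12; reducing to Smith normal form yields diagonal entries (1,1,1,1,1,1,1,1,1,1,1,2).

Reading off H_k = ker ∂_k / im ∂_{k+1}:

  H_1: rank ker ∂_1 − rank ∂_2 = (18 − 6) − 12 = 0, and ∂_2 has invariant factor 2 > 1, so H_1 ≅ Z_2.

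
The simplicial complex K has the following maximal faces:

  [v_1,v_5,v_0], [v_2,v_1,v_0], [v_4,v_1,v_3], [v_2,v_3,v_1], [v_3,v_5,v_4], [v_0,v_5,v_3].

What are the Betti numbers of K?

b_0 = 1, b_1 = 1, b_2 = 0.

Take the total order v_0 < v_1 < v_2 < v_3 < v_4 < v_5 on the vertex set. Then K (dimension 2) consists of the simplices:

  0-simplices (6): [v_0], [v_1], [v_2], [v_3], [v_4], [v_5]
  1-simplices (12): [v_0,v_1], [v_0,v_2], [v_0,v_3], [v_0,v_5], [v_1,v_2], [v_1,v_3], [v_1,v_4], [v_1,v_5], [v_2,v_3], [v_3,v_4], [v_3,v_5], [v_4,v_5]
  2-simplices (6): [v_0,v_1,v_2], [v_0,v_1,v_5], [v_0,v_3,v_5], [v_1,v_2,v_3], [v_1,v_3,v_4], [v_3,v_4,v_5]

Hence C_0 ≅ Z^6, C_1 ≅ Z^12, C_2 ≅ Z^6.

Boundary ∂_1: C_1 → C_0 maps an edge to its endpoints' difference, ∂[p,q] = q − p. For instance
  ∂[v_1,v_5] = [v_5] − [v_1].
The 6×12 boundary matrix has rank 5 and Smith normal form diag(1,1,1,1,1).

Boundary ∂_2: C_2 → C_1 acts by ∂[p,q,r] = [q,r] − [p,r] + [p,q]. For instance
  ∂[v_1,v_2,v_3] = [v_2,v_3] − [v_1,v_3] + [v_1,v_2],
  ∂[v_1,v_3,v_4] = [v_3,v_4] − [v_1,v_4] + [v_1,v_3].
This gives a 12×6 integer matrix of rank 6; reducing to Smith normal form yields diagonal entries (1,1,1,1,1,1).

Computing H_k = (kernel of ∂_k) / (image of ∂_{k+1}):

  H_0: rank C_0 − rank ∂_1 = 6 − 5 = 1, and the invariant factors of ∂_1 are all 1, so H_0 = Z.
  H_1: rank ker ∂_1 − rank ∂_2 = (12 − 5) − 6 = 1, and the invariant factors of ∂_2 are all 1, so H_1 = Z.
  H_2: rank ker ∂_2 − rank ∂_3 = (6 − 6) − 0 = 0, and there is no ∂_3, so H_2 = 0.

(K is a triangulation of the cylinder S^1 x I.)

Hence the Betti numbers are b_0 = 1, b_1 = 1, b_2 = 0.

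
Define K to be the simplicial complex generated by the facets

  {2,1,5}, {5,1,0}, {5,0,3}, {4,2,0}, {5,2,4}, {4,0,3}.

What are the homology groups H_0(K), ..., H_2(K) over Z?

H_0 = Z,  H_1 = Z,  H_2 = 0.

Fix the vertex order 0 < 1 < 2 < 3 < 4 < 5 and write every simplex with vertices in increasing order. Then dim K = 2 and the simplices of K are:

  0-simplices (6): [0], [1], [2], [3], [4], [5]
  1-simplices (12): [0,1], [0,2], [0,3], [0,4], [0,5], [1,2], [1,5], [2,4], [2,5], [3,4], [3,5], [4,5]
  2-simplices (6): [0,1,5], [0,2,4], [0,3,4], [0,3,5], [1,2,5], [2,4,5]

Hence C_0 ≅ Z^6, C_1 ≅ Z^12, C_2 ≅ Z^6.

Boundary ∂_1: C_1 → C_0 is given by ∂[p,q] = [q] − [p].
The resulting 6×12 matrix has rank 5, and its Smith normal form has invariant factors (1,1,1,1,1).

The boundary map ∂_2: C_2 → C_1 acts by ∂[p,q,r] = [q,r] − [p,r] + [p,q]. For instance
  ∂[0,1,5] = [1,5] − [0,5] + [0,1],
  ∂[2,4,5] = [4,5] − [2,5] + [2,4].
This gives a 12×6 integer matrix of rank 6; reducing to Smith normal form yields diagonal entries (1,1,1,1,1,1).

Now H_k = ker ∂_k / im ∂_{k+1}, so:

  H_0: rank C_0 − rank ∂_1 = 6 − 5 = 1, and the invariant factors of ∂_1 are all 1, so H_0 ≅ Z.
  H_1: rank ker ∂_1 − rank ∂_2 = (12 − 5) − 6 = 1, and the invariant factors of ∂_2 are all 1, so H_1 ≅ Z.
  H_2: rank ker ∂_2 − rank ∂_3 = (6 − 6) − 0 = 0, and there is no ∂_3, so H_2 ≅ 0.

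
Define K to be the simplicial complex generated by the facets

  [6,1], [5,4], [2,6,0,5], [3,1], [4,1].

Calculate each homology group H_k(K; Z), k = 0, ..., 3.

H_0 ≅ Z,  H_1 ≅ Z,  H_2 = 0,  H_3 = 0.

We work with the vertex ordering 0 < 1 < 2 < 3 < 4 < 5 < 6. The simplices of K, each written with vertices in increasing order, are:

  0-simplices (7): [0], [1], [2], [3], [4], [5], [6]
  1-simplices (10): [0,2], [0,5], [0,6], [1,3], [1,4], [1,6], [2,5], [2,6], [4,5], [5,6]
  2-simplices (4): [0,2,5], [0,2,6], [0,5,6], [2,5,6]
  3-simplices (1): [0,2,5,6]

Hence C_0 ≅ Z^7, C_1 ≅ Z^10, C_2 ≅ Z^4, C_3 ≅ Z^1.

∂_1: C_1 → C_0 sends each edge [p,q] (with p < q) to q − p. For instance
  ∂[0,6] = [6] − [0].
This gives a 7×10 integer matrix of rank 6; reducing to Smith normal form yields diagonal entries (1,1,1,1,1,1).

The boundary map ∂_2: C_2 → C_1 maps a triangle to the signed sum of its edges. For instance
  ∂[0,2,5] = [2,5] − [0,5] + [0,2],
  ∂[0,5,6] = [5,6] − [0,6] + [0,5].
As a 10×4 matrix over Z this has rank 3, with invariant factors (1,1,1).

Boundary ∂_3: C_3 → C_2 sends each 3-simplex σ to the alternating sum Σ_i (−1)^i (σ with its i-th vertex removed). For instance
  ∂[0,2,5,6] = [2,5,6] − [0,5,6] + [0,2,6] − [0,2,5].
This gives a 4×1 integer matrix of rank 1; reducing to Smith normal form yields diagonal entries (1).

Computing H_k = (kernel of ∂_k) / (image of ∂_{k+1}):

  H_0: rank C_0 − rank ∂_1 = 7 − 6 = 1, and the invariant factors of ∂_1 are all 1, so H_0 = Z.
  H_1: rank ker ∂_1 − rank ∂_2 = (10 − 6) − 3 = 1, and the invariant factors of ∂_2 are all 1, so H_1 = Z.
  H_2: rank ker ∂_2 − rank ∂_3 = (4 − 3) − 1 = 0, and the invariant factors of ∂_3 are all 1, so H_2 = 0.
  H_3: rank ker ∂_3 − rank ∂_4 = (1 − 1) − 0 = 0, and there is no ∂_4, so H_3 = 0.

As a check, the Euler characteristic is 7 − 10 + 4 − 1 = 0, which agrees with 1 − 1 + 0 − 0 = 0.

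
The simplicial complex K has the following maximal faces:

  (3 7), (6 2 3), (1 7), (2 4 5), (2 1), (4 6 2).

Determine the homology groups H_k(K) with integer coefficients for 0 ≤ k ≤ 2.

K has 7 vertices, 10 edges, 3 triangles.
rank ∂_0 = 0, rank ∂_1 = 6 ⇒ b_0 = 7 − 0 − 6 = 1; all invariant factors of ∂_1 are 1 so no torsion. So H_0 = Z.
rank ∂_1 = 6, rank ∂_2 = 3 ⇒ b_1 = 10 − 6 − 3 = 1; all invariant factors of ∂_2 are 1 so no torsion. So H_1 = Z.
rank ∂_2 = 3, rank ∂_3 = 0 ⇒ b_2 = 3 − 3 − 0 = 0. So H_2 = 0.

H_0 ≅ Z,  H_1 ≅ Z,  H_2 = 0.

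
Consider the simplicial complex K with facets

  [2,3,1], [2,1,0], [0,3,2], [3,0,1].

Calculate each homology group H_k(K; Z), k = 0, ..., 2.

Take the total order 0 < 1 < 2 < 3 on the vertex set. Then K (dimension 2) consists of the simplices:

  0-simplices (4): [0], [1], [2], [3]
  1-simplices (6): [0,1], [0,2], [0,3], [1,2], [1,3], [2,3]
  2-simplices (4): [0,1,2], [0,1,3], [0,2,3], [1,2,3]

Hence C_0 ≅ Z^4, C_1 ≅ Z^6, C_2 ≅ Z^4.

∂_1: C_1 → C_0 sends each edge [p,q] (with p < q) to q − p. For instance
  ∂[0,1] = [1] − [0].
The resulting 4×6 matrix has rank 3, and its Smith normal form has invariant factors (1,1,1).

∂_2: C_2 → C_1 maps a triangle to the signed sum of its edges. For instance
  ∂[0,1,2] = [1,2] − [0,2] + [0,1],
  ∂[1,2,3] = [2,3] − [1,3] + [1,2].
The resulting 6×4 matrix has rank 3, and its Smith normal form has invariant factors (1,1,1).

From H_k ≅ ker(∂_k) / im(∂_{k+1}) we obtain:

  H_0: rank C_0 − rank ∂_1 = 4 − 3 = 1, and the invariant factors of ∂_1 are all 1, so H_0 = Z.
  H_1: rank ker ∂_1 − rank ∂_2 = (6 − 3) − 3 = 0, and the invariant factors of ∂_2 are all 1, so H_1 = 0.
  H_2: rank ker ∂_2 − rank ∂_3 = (4 − 3) − 0 = 1, and there is no ∂_3, so H_2 = Z.

H_0 = Z,  H_1 = 0,  H_2 = Z.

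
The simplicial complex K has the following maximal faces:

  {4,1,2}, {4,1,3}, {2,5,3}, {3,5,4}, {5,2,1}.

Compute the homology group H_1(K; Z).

Fix the vertex order 1 < 2 < 3 < 4 < 5 and write every simplex with vertices in increasing order. Then dim K = 2 and the simplices of K are:

  0-simplices (5): [1], [2], [3], [4], [5]
  1-simplices (10): [1,2], [1,3], [1,4], [1,5], [2,3], [2,4], [2,5], [3,4], [3,5], [4,5]
  2-simplices (5): [1,2,4], [1,2,5], [1,3,4], [2,3,5], [3,4,5]

so the chain groups are C_0 ≅ Z^5, C_1 ≅ Z^10, C_2 ≅ Z^5.

The boundary map ∂_1: C_1 → C_0 is given by ∂[p,q] = [q] − [p]. For instance
  ∂[2,4] = [4] − [2].
The 5×10 boundary matrix has rank 4 and Smith normal form diag(1,1,1,1).

Boundary ∂_2: C_2 → C_1 acts by ∂[p,q,r] = [q,r] − [p,r] + [p,q]. For instance
  ∂[3,4,5] = [4,5] − [3,5] + [3,4],
  ∂[2,3,5] = [3,5] − [2,5] + [2,3].
The 10×5 boundary matrix has rank 5 and Smith normal form diag(1,1,1,1,1).

From H_k ≅ ker(∂_k) / im(∂_{k+1}) we obtain:

  H_1: rank ker ∂_1 − rank ∂_2 = (10 − 4) − 5 = 1, and the invariant factors of ∂_2 are all 1, so H_1 = Z.

H_1 ≅ Z.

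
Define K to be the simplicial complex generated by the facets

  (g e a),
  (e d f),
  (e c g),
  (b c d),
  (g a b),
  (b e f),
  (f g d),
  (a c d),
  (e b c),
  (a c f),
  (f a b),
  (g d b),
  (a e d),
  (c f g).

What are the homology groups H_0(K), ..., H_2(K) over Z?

Fix the vertex order a < b < c < d < e < f < g and write every simplex with vertices in increasing order. Then dim K = 2 and the simplices of K are:

  0-simplices (7): a, b, c, d, e, f, g
  1-simplices (21): ab, ac, ad, ae, af, ag, bc, bd, be, bf, bg, cd, ce, cf, cg, de, df, dg, ef, eg, fg
  2-simplices (14): abf, abg, acd, acf, ade, aeg, bcd, bce, bdg, bef, ceg, cfg, def, dfg

giving chain groups C_0 ≅ Z^7, C_1 ≅ Z^21, C_2 ≅ Z^14.

∂_1: C_1 → C_0 is given by ∂[p,q] = [q] − [p]. For instance
  ∂bf = f − b.
The 7×21 boundary matrix has rank 6 and Smith normal form diag(1,1,1,1,1,1).

Boundary ∂_2: C_2 → C_1 acts by ∂[p,q,r] = [q,r] − [p,r] + [p,q]. For instance
  ∂acd = cd − ad + ac,
  ∂dfg = fg − dg + df.
The 21×14 boundary matrix has rank 13 and Smith normal form diag(1,1,1,1,1,1,1,1,1,1,1,1,1).

Computing H_k = (kernel of ∂_k) / (image of ∂_{k+1}):

  H_0: rank C_0 − rank ∂_1 = 7 − 6 = 1, and the invariant factors of ∂_1 are all 1, so H_0 = Z.
  H_1: rank ker ∂_1 − rank ∂_2 = (21 − 6) − 13 = 2, and the invariant factors of ∂_2 are all 1, so H_1 = Z^2.
  H_2: rank ker ∂_2 − rank ∂_3 = (14 − 13) − 0 = 1, and there is no ∂_3, so H_2 = Z.

As a check, the Euler characteristic is 7 − 21 + 14 = 0, which agrees with 1 − 2 + 1 = 0.

H_0 = Z,  H_1 = Z^2,  H_2 = Z.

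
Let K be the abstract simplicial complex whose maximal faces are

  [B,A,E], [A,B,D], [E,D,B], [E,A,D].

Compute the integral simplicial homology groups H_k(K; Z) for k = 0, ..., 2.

H_0 = Z,  H_1 = 0,  H_2 = Z.

Fix the vertex order A < B < D < E and write every simplex with vertices in increasing order. Then dim K = 2 and the simplices of K are:

  0-simplices (4): A, B, D, E
  1-simplices (6): AB, AD, AE, BD, BE, DE
  2-simplices (4): ABD, ABE, ADE, BDE

Hence C_0 ≅ Z^4, C_1 ≅ Z^6, C_2 ≅ Z^4.

Boundary ∂_1: C_1 → C_0 maps an edge to its endpoints' difference, ∂[p,q] = q − p.
This gives a 4×6 integer matrix of rank 3; reducing to Smith normal form yields diagonal entries (1,1,1).

Boundary ∂_2: C_2 → C_1 acts by ∂[p,q,r] = [q,r] − [p,r] + [p,q]. For instance
  ∂ADE = DE − AE + AD,
  ∂ABD = BD − AD + AB.
The resulting 6×4 matrix has rank 3, and its Smith normal form has invariant factors (1,1,1).

From H_k ≅ ker(∂_k) / im(∂_{k+1}) we obtain:

  H_0: rank C_0 − rank ∂_1 = 4 − 3 = 1, and the invariant factors of ∂_1 are all 1, so H_0 = Z.
  H_1: rank ker ∂_1 − rank ∂_2 = (6 − 3) − 3 = 0, and the invariant factors of ∂_2 are all 1, so H_1 = 0.
  H_2: rank ker ∂_2 − rank ∂_3 = (4 − 3) − 0 = 1, and there is no ∂_3, so H_2 = Z.

As a check, the Euler characteristic is 4 − 6 + 4 = 2, which agrees with 1 − 0 + 1 = 2.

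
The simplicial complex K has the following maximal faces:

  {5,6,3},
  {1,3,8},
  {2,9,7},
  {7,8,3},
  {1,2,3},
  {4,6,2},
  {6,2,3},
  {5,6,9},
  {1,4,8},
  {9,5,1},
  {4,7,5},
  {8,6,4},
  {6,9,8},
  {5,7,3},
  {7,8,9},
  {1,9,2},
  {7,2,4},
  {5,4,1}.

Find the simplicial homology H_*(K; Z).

Fix the vertex order 1 < 2 < 3 < 4 < 5 < 6 < 7 < 8 < 9 and write every simplex with vertices in increasing order. Then dim K = 2 and the simplices of K are:

  0-simplices (9): [1], [2], [3], [4], [5], [6], [7], [8], [9]
  1-simplices (27): (27 of them)
  2-simplices (18): [1,2,3], [1,2,9], [1,3,8], [1,4,5], [1,4,8], [1,5,9], [2,3,6], [2,4,6], [2,4,7], [2,7,9], [3,5,6], [3,5,7], [3,7,8], [4,5,7], [4,6,8], [5,6,9], [6,8,9], [7,8,9]

Hence C_0 ≅ Z^9, C_1 ≅ Z^27, C_2 ≅ Z^18.

Boundary ∂_1: C_1 → C_0 is given by ∂[p,q] = [q] − [p]. For instance
  ∂[4,7] = [7] − [4].
The 9×27 boundary matrix has rank 8 and Smith normal form diag(1,1,1,1,1,1,1,1).

Boundary ∂_2: C_2 → C_1 acts by ∂[p,q,r] = [q,r] − [p,r] + [p,q]. For instance
  ∂[2,7,9] = [7,9] − [2,9] + [2,7],
  ∂[1,5,9] = [5,9] − [1,9] + [1,5].
The resulting 27×18 matrix has rank 17, and its Smith normal form has invariant factors (1,1,1,1,1,1,1,1,1,1,1,1,1,1,1,1,1).

Computing H_k = (kernel of ∂_k) / (image of ∂_{k+1}):

  H_0: rank C_0 − rank ∂_1 = 9 − 8 = 1, and the invariant factors of ∂_1 are all 1, so H_0 = Z.
  H_1: rank ker ∂_1 − rank ∂_2 = (27 − 8) − 17 = 2, and the invariant factors of ∂_2 are all 1, so H_1 = Z^2.
  H_2: rank ker ∂_2 − rank ∂_3 = (18 − 17) − 0 = 1, and there is no ∂_3, so H_2 = Z.

As a check, the Euler characteristic is 9 − 27 + 18 = 0, which agrees with 1 − 2 + 1 = 0.
(K is a triangulation of the torus T^2.)

H_0 ≅ Z,  H_1 ≅ Z^2,  H_2 ≅ Z.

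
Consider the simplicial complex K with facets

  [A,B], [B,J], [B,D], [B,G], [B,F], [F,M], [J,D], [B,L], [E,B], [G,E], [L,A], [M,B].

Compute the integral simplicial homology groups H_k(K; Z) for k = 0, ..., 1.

K has 9 vertices, 12 edges.
rank ∂_0 = 0, rank ∂_1 = 8 ⇒ b_0 = 9 − 0 − 8 = 1; all invariant factors of ∂_1 are 1 so no torsion. So H_0 ≅ Z.
rank ∂_1 = 8, rank ∂_2 = 0 ⇒ b_1 = 12 − 8 − 0 = 4. So H_1 ≅ Z^4.

H_0 ≅ Z,  H_1 ≅ Z^4.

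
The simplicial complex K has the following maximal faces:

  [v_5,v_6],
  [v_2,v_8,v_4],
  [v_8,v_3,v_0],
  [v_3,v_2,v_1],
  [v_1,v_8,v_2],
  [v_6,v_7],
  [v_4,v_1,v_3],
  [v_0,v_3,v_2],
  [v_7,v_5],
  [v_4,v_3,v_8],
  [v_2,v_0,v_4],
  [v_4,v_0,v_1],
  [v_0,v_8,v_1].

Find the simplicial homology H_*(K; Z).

We work with the vertex ordering v_0 < v_1 < v_2 < v_3 < v_4 < v_5 < v_6 < v_7 < v_8. The simplices of K, each written with vertices in increasing order, are:

  0-simplices (9): [v_0], [v_1], [v_2], [v_3], [v_4], [v_5], [v_6], [v_7], [v_8]
  1-simplices (18): (18 of them)
  2-simplices (10): [v_0,v_1,v_4], [v_0,v_1,v_8], [v_0,v_2,v_3], [v_0,v_2,v_4], [v_0,v_3,v_8], [v_1,v_2,v_3], [v_1,v_2,v_8], [v_1,v_3,v_4], [v_2,v_4,v_8], [v_3,v_4,v_8]

Hence C_0 ≅ Z^9, C_1 ≅ Z^18, C_2 ≅ Z^10.

Boundary ∂_1: C_1 → C_0 is given by ∂[p,q] = [q] − [p]. For instance
  ∂[v_2,v_4] = [v_4] − [v_2].
As a 9×18 matrix over Z this has rank 7, with invariant factors (1,1,1,1,1,1,1).

∂_2: C_2 → C_1 sends each 2-simplex [p,q,r] to [q,r] − [p,r] + [p,q]. For instance
  ∂[v_0,v_1,v_8] = [v_1,v_8] − [v_0,v_8] + [v_0,v_1],
  ∂[v_1,v_2,v_3] = [v_2,v_3] − [v_1,v_3] + [v_1,v_2].
This gives a 18×10 integer matrix of rank 10; reducing to Smith normal form yields diagonal entries (1,1,1,1,1,1,1,1,1,2).

Now H_k = ker ∂_k / im ∂_{k+1}, so:

  H_0: rank C_0 − rank ∂_1 = 9 − 7 = 2, and the invariant factors of ∂_1 are all 1, so H_0 = Z^2.
  H_1: rank ker ∂_1 − rank ∂_2 = (18 − 7) − 10 = 1, and ∂_2 has invariant factor 2 > 1, so H_1 = Z ⊕ Z/2Z.
  H_2: rank ker ∂_2 − rank ∂_3 = (10 − 10) − 0 = 0, and there is no ∂_3, so H_2 = 0.

As a check, the Euler characteristic is 9 − 18 + 10 = 1, which agrees with 2 − 1 + 0 = 1.
(K is a triangulation of the disjoint union of the real projective plane RP^2 and the circle S^1.)

H_0 = Z^2,  H_1 = Z ⊕ Z/2Z,  H_2 = 0.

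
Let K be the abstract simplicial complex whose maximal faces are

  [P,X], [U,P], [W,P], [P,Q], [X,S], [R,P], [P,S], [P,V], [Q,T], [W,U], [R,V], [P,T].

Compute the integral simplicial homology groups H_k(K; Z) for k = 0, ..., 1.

H_0 ≅ Z,  H_1 ≅ Z^4.

K has 9 vertices, 12 edges.
rank ∂_0 = 0, rank ∂_1 = 8 ⇒ b_0 = 9 − 0 − 8 = 1; all invariant factors of ∂_1 are 1 so no torsion. So H_0 = Z.
rank ∂_1 = 8, rank ∂_2 = 0 ⇒ b_1 = 12 − 8 − 0 = 4. So H_1 = Z^4.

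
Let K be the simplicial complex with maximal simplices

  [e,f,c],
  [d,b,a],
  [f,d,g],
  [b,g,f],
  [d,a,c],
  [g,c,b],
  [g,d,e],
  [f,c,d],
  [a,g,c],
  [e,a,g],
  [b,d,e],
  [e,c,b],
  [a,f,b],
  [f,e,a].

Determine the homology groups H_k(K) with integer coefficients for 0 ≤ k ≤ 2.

H_0 = Z,  H_1 = Z^2,  H_2 = Z.

Take the total order a < b < c < d < e < f < g on the vertex set. Then K (dimension 2) consists of the simplices:

  0-simplices (7): a, b, c, d, e, f, g
  1-simplices (21): ab, ac, ad, ae, af, ag, bc, bd, be, bf, bg, cd, ce, cf, cg, de, df, dg, ef, eg, fg
  2-simplices (14): abd, abf, acd, acg, aef, aeg, bce, bcg, bde, bfg, cdf, cef, deg, dfg

so the chain groups are C_0 ≅ Z^7, C_1 ≅ Z^21, C_2 ≅ Z^14.

Boundary ∂_1: C_1 → C_0 sends each edge [p,q] (with p < q) to q − p. For instance
  ∂eg = g − e.
The 7×21 boundary matrix has rank 6 and Smith normal form diag(1,1,1,1,1,1).

The boundary map ∂_2: C_2 → C_1 sends each 2-simplex [p,q,r] to [q,r] − [p,r] + [p,q]. For instance
  ∂abd = bd − ad + ab,
  ∂dfg = fg − dg + df.
The resulting 21×14 matrix has rank 13, and its Smith normal form has invariant factors (1,1,1,1,1,1,1,1,1,1,1,1,1).

From H_k ≅ ker(∂_k) / im(∂_{k+1}) we obtain:

  H_0: rank C_0 − rank ∂_1 = 7 − 6 = 1, and the invariant factors of ∂_1 are all 1, so H_0 ≅ Z.
  H_1: rank ker ∂_1 − rank ∂_2 = (21 − 6) − 13 = 2, and the invariant factors of ∂_2 are all 1, so H_1 ≅ Z^2.
  H_2: rank ker ∂_2 − rank ∂_3 = (14 − 13) − 0 = 1, and there is no ∂_3, so H_2 ≅ Z.

(K is a triangulation of the torus T^2.)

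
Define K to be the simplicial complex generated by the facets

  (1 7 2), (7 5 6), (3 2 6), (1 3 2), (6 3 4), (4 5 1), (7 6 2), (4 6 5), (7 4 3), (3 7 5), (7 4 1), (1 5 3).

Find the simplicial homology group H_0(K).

H_0 = Z.

K has 7 vertices, 18 edges, 12 triangles.
rank ∂_0 = 0, rank ∂_1 = 6 ⇒ b_0 = 7 − 0 − 6 = 1; all invariant factors of ∂_1 are 1 so no torsion. So H_0 = Z.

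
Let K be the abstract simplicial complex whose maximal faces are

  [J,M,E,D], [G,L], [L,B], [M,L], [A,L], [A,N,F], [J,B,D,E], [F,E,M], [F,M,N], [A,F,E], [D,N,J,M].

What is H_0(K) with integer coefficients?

H_0 ≅ Z.

Order the vertices as A < B < D < E < F < G < J < L < M < N. Listing each simplex with vertices in this order, K has dimension 3 with simplices:

  0-simplices (10): A, B, D, E, F, G, J, L, M, N
  1-simplices (22): AE, AF, AL, AN, BD, BE, BJ, BL, DE, DJ, DM, DN, EF, EJ, EM, FM, FN, GL, JM, JN, LM, MN
  2-simplices (14): AEF, AFN, BDE, BDJ, BEJ, DEJ, DEM, DJM, DJN, DMN, EFM, EJM, FMN, JMN
  3-simplices (3): BDEJ, DEJM, DJMN

giving chain groups C_0 ≅ Z^10, C_1 ≅ Z^22, C_2 ≅ Z^14, C_3 ≅ Z^3.

The boundary map ∂_1: C_1 → C_0 maps an edge to its endpoints' difference, ∂[p,q] = q − p.
As a 10×22 matrix over Z this has rank 9, with invariant factors (1,1,1,1,1,1,1,1,1).

The boundary map ∂_2: C_2 → C_1 sends each 2-simplex [p,q,r] to [q,r] − [p,r] + [p,q]. For instance
  ∂DEM = EM − DM + DE,
  ∂EFM = FM − EM + EF.
The 22×14 boundary matrix has rank 11 and Smith normal form diag(1,1,1,1,1,1,1,1,1,1,1).

The boundary map ∂_3: C_3 → C_2 sends each 3-simplex σ to the alternating sum Σ_i (−1)^i (σ with its i-th vertex removed). For instance
  ∂DJMN = JMN − DMN + DJN − DJM,
  ∂BDEJ = DEJ − BEJ + BDJ − BDE.
The resulting 14×3 matrix has rank 3, and its Smith normal form has invariant factors (1,1,1).

Now H_k = ker ∂_k / im ∂_{k+1}, so:

  H_0: rank C_0 − rank ∂_1 = 10 − 9 = 1, and the invariant factors of ∂_1 are all 1, so H_0 ≅ Z.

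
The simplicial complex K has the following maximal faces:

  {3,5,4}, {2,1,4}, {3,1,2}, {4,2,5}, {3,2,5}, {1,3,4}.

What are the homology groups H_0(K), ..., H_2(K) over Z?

H_0 = Z,  H_1 = 0,  H_2 = Z.

Take the total order 1 < 2 < 3 < 4 < 5 on the vertex set. Then K (dimension 2) consists of the simplices:

  0-simplices (5): [1], [2], [3], [4], [5]
  1-simplices (9): [1,2], [1,3], [1,4], [2,3], [2,4], [2,5], [3,4], [3,5], [4,5]
  2-simplices (6): [1,2,3], [1,2,4], [1,3,4], [2,3,5], [2,4,5], [3,4,5]

giving chain groups C_0 ≅ Z^5, C_1 ≅ Z^9, C_2 ≅ Z^6.

∂_1: C_1 → C_0 sends each edge [p,q] (with p < q) to q − p.
This gives a 5×9 integer matrix of rank 4; reducing to Smith normal form yields diagonal entries (1,1,1,1).

∂_2: C_2 → C_1 acts by ∂[p,q,r] = [q,r] − [p,r] + [p,q]. For instance
  ∂[2,3,5] = [3,5] − [2,5] + [2,3],
  ∂[3,4,5] = [4,5] − [3,5] + [3,4].
As a 9×6 matrix over Z this has rank 5, with invariant factors (1,1,1,1,1).

Now H_k = ker ∂_k / im ∂_{k+1}, so:

  H_0: rank C_0 − rank ∂_1 = 5 − 4 = 1, and the invariant factors of ∂_1 are all 1, so H_0 ≅ Z.
  H_1: rank ker ∂_1 − rank ∂_2 = (9 − 4) − 5 = 0, and the invariant factors of ∂_2 are all 1, so H_1 ≅ 0.
  H_2: rank ker ∂_2 − rank ∂_3 = (6 − 5) − 0 = 1, and there is no ∂_3, so H_2 ≅ Z.

As a check, the Euler characteristic is 5 − 9 + 6 = 2, which agrees with 1 − 0 + 1 = 2.
(K is a triangulation of the 2-sphere S^2.)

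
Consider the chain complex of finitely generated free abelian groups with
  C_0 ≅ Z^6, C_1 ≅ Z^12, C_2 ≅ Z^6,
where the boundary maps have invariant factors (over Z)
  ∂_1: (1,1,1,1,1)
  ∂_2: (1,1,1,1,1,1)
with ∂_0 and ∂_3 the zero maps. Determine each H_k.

H_0 = Z,  H_1 = Z,  H_2 = 0.

H_0: b_0 = 6 − 0 − 5 = 1; torsion from ∂_1 factors > 1: none. So H_0 = Z.
H_1: b_1 = 12 − 5 − 6 = 1; torsion from ∂_2 factors > 1: none. So H_1 = Z.
H_2: b_2 = 6 − 6 − 0 = 0; torsion from ∂_3 factors > 1: none. So H_2 = 0.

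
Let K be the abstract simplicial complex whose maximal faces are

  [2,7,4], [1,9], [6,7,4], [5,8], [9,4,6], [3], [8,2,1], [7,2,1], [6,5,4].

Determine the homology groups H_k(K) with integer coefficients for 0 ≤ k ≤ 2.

H_0 = Z^2,  H_1 = Z^2,  H_2 = 0.

Order the vertices as 1 < 2 < 3 < 4 < 5 < 6 < 7 < 8 < 9. Listing each simplex with vertices in this order, K has dimension 2 with simplices:

  0-simplices (9): [1], [2], [3], [4], [5], [6], [7], [8], [9]
  1-simplices (15): [1,2], [1,7], [1,8], [1,9], [2,4], [2,7], [2,8], [4,5], [4,6], [4,7], [4,9], [5,6], [5,8], [6,7], [6,9]
  2-simplices (6): [1,2,7], [1,2,8], [2,4,7], [4,5,6], [4,6,7], [4,6,9]

so the chain groups are C_0 ≅ Z^9, C_1 ≅ Z^15, C_2 ≅ Z^6.

The boundary map ∂_1: C_1 → C_0 maps an edge to its endpoints' difference, ∂[p,q] = q − p. For instance
  ∂[4,9] = [9] − [4].
This gives a 9×15 integer matrix of rank 7; reducing to Smith normal form yields diagonal entries (1,1,1,1,1,1,1).

Boundary ∂_2: C_2 → C_1 sends each 2-simplex [p,q,r] to [q,r] − [p,r] + [p,q]. For instance
  ∂[4,6,7] = [6,7] − [4,7] + [4,6],
  ∂[2,4,7] = [4,7] − [2,7] + [2,4].
The 15×6 boundary matrix has rank 6 and Smith normal form diag(1,1,1,1,1,1).

Computing H_k = (kernel of ∂_k) / (image of ∂_{k+1}):

  H_0: rank C_0 − rank ∂_1 = 9 − 7 = 2, and the invariant factors of ∂_1 are all 1, so H_0 = Z^2.
  H_1: rank ker ∂_1 − rank ∂_2 = (15 − 7) − 6 = 2, and the invariant factors of ∂_2 are all 1, so H_1 = Z^2.
  H_2: rank ker ∂_2 − rank ∂_3 = (6 − 6) − 0 = 0, and there is no ∂_3, so H_2 = 0.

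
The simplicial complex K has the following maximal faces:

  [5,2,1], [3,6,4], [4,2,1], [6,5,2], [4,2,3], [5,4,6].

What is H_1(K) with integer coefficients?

H_1 = Z.

Order the vertices as 1 < 2 < 3 < 4 < 5 < 6. Listing each simplex with vertices in this order, K has dimension 2 with simplices:

  0-simplices (6): [1], [2], [3], [4], [5], [6]
  1-simplices (12): [1,2], [1,4], [1,5], [2,3], [2,4], [2,5], [2,6], [3,4], [3,6], [4,5], [4,6], [5,6]
  2-simplices (6): [1,2,4], [1,2,5], [2,3,4], [2,5,6], [3,4,6], [4,5,6]

giving chain groups C_0 ≅ Z^6, C_1 ≅ Z^12, C_2 ≅ Z^6.

The boundary map ∂_1: C_1 → C_0 maps an edge to its endpoints' difference, ∂[p,q] = q − p. For instance
  ∂[1,4] = [4] − [1].
The 6×12 boundary matrix has rank 5 and Smith normal form diag(1,1,1,1,1).

∂_2: C_2 → C_1 sends each 2-simplex [p,q,r] to [q,r] − [p,r] + [p,q]. For instance
  ∂[1,2,4] = [2,4] − [1,4] + [1,2],
  ∂[2,5,6] = [5,6] − [2,6] + [2,5].
This gives a 12×6 integer matrix of rank 6; reducing to Smith normal form yields diagonal entries (1,1,1,1,1,1).

Computing H_k = (kernel of ∂_k) / (image of ∂_{k+1}):

  H_1: rank ker ∂_1 − rank ∂_2 = (12 − 5) − 6 = 1, and the invariant factors of ∂_2 are all 1, so H_1 ≅ Z.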